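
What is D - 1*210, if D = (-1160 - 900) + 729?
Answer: -1541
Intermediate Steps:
D = -1331 (D = -2060 + 729 = -1331)
D - 1*210 = -1331 - 1*210 = -1331 - 210 = -1541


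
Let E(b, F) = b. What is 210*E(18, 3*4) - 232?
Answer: 3548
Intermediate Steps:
210*E(18, 3*4) - 232 = 210*18 - 232 = 3780 - 232 = 3548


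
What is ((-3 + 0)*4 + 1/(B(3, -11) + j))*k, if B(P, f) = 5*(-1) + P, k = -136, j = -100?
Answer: 4900/3 ≈ 1633.3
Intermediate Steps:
B(P, f) = -5 + P
((-3 + 0)*4 + 1/(B(3, -11) + j))*k = ((-3 + 0)*4 + 1/((-5 + 3) - 100))*(-136) = (-3*4 + 1/(-2 - 100))*(-136) = (-12 + 1/(-102))*(-136) = (-12 - 1/102)*(-136) = -1225/102*(-136) = 4900/3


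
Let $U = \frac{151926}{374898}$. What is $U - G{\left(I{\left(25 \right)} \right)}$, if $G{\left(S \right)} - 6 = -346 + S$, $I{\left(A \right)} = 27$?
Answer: $\frac{19582500}{62483} \approx 313.41$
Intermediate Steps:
$G{\left(S \right)} = -340 + S$ ($G{\left(S \right)} = 6 + \left(-346 + S\right) = -340 + S$)
$U = \frac{25321}{62483}$ ($U = 151926 \cdot \frac{1}{374898} = \frac{25321}{62483} \approx 0.40525$)
$U - G{\left(I{\left(25 \right)} \right)} = \frac{25321}{62483} - \left(-340 + 27\right) = \frac{25321}{62483} - -313 = \frac{25321}{62483} + 313 = \frac{19582500}{62483}$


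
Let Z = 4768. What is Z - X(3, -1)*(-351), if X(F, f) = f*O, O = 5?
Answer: 3013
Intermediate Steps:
X(F, f) = 5*f (X(F, f) = f*5 = 5*f)
Z - X(3, -1)*(-351) = 4768 - 5*(-1)*(-351) = 4768 - (-5)*(-351) = 4768 - 1*1755 = 4768 - 1755 = 3013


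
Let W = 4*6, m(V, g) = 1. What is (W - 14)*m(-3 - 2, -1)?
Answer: 10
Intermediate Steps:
W = 24
(W - 14)*m(-3 - 2, -1) = (24 - 14)*1 = 10*1 = 10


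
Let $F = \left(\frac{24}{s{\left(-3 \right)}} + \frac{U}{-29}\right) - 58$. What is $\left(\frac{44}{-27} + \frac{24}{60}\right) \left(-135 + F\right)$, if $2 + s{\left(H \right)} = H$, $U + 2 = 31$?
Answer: $\frac{165004}{675} \approx 244.45$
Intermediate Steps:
$U = 29$ ($U = -2 + 31 = 29$)
$s{\left(H \right)} = -2 + H$
$F = - \frac{319}{5}$ ($F = \left(\frac{24}{-2 - 3} + \frac{29}{-29}\right) - 58 = \left(\frac{24}{-5} + 29 \left(- \frac{1}{29}\right)\right) - 58 = \left(24 \left(- \frac{1}{5}\right) - 1\right) - 58 = \left(- \frac{24}{5} - 1\right) - 58 = - \frac{29}{5} - 58 = - \frac{319}{5} \approx -63.8$)
$\left(\frac{44}{-27} + \frac{24}{60}\right) \left(-135 + F\right) = \left(\frac{44}{-27} + \frac{24}{60}\right) \left(-135 - \frac{319}{5}\right) = \left(44 \left(- \frac{1}{27}\right) + 24 \cdot \frac{1}{60}\right) \left(- \frac{994}{5}\right) = \left(- \frac{44}{27} + \frac{2}{5}\right) \left(- \frac{994}{5}\right) = \left(- \frac{166}{135}\right) \left(- \frac{994}{5}\right) = \frac{165004}{675}$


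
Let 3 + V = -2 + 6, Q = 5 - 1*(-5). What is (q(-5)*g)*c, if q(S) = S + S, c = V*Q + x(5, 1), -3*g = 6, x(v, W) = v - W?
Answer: 280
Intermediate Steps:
Q = 10 (Q = 5 + 5 = 10)
V = 1 (V = -3 + (-2 + 6) = -3 + 4 = 1)
g = -2 (g = -⅓*6 = -2)
c = 14 (c = 1*10 + (5 - 1*1) = 10 + (5 - 1) = 10 + 4 = 14)
q(S) = 2*S
(q(-5)*g)*c = ((2*(-5))*(-2))*14 = -10*(-2)*14 = 20*14 = 280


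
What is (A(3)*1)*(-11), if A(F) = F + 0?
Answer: -33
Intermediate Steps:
A(F) = F
(A(3)*1)*(-11) = (3*1)*(-11) = 3*(-11) = -33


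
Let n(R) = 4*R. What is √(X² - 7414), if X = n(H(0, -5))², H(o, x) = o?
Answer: I*√7414 ≈ 86.105*I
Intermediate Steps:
X = 0 (X = (4*0)² = 0² = 0)
√(X² - 7414) = √(0² - 7414) = √(0 - 7414) = √(-7414) = I*√7414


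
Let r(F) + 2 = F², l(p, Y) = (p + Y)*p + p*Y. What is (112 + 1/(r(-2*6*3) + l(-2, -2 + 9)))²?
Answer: 20232502081/1612900 ≈ 12544.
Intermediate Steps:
l(p, Y) = Y*p + p*(Y + p) (l(p, Y) = (Y + p)*p + Y*p = p*(Y + p) + Y*p = Y*p + p*(Y + p))
r(F) = -2 + F²
(112 + 1/(r(-2*6*3) + l(-2, -2 + 9)))² = (112 + 1/((-2 + (-2*6*3)²) - 2*(-2 + 2*(-2 + 9))))² = (112 + 1/((-2 + (-12*3)²) - 2*(-2 + 2*7)))² = (112 + 1/((-2 + (-36)²) - 2*(-2 + 14)))² = (112 + 1/((-2 + 1296) - 2*12))² = (112 + 1/(1294 - 24))² = (112 + 1/1270)² = (142241/1270)² = 20232502081/1612900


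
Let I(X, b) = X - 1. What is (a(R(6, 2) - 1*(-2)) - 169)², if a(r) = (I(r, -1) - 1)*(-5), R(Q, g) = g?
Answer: 32041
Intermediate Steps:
I(X, b) = -1 + X
a(r) = 10 - 5*r (a(r) = ((-1 + r) - 1)*(-5) = (-2 + r)*(-5) = 10 - 5*r)
(a(R(6, 2) - 1*(-2)) - 169)² = ((10 - 5*(2 - 1*(-2))) - 169)² = ((10 - 5*(2 + 2)) - 169)² = ((10 - 5*4) - 169)² = ((10 - 20) - 169)² = (-10 - 169)² = (-179)² = 32041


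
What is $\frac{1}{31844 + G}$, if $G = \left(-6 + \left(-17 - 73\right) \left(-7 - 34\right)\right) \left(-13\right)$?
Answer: $- \frac{1}{16048} \approx -6.2313 \cdot 10^{-5}$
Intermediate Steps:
$G = -47892$ ($G = \left(-6 - -3690\right) \left(-13\right) = \left(-6 + 3690\right) \left(-13\right) = 3684 \left(-13\right) = -47892$)
$\frac{1}{31844 + G} = \frac{1}{31844 - 47892} = \frac{1}{-16048} = - \frac{1}{16048}$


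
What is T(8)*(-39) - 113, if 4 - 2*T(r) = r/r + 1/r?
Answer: -2705/16 ≈ -169.06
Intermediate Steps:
T(r) = 3/2 - 1/(2*r) (T(r) = 2 - (r/r + 1/r)/2 = 2 - (1 + 1/r)/2 = 2 + (-½ - 1/(2*r)) = 3/2 - 1/(2*r))
T(8)*(-39) - 113 = ((½)*(-1 + 3*8)/8)*(-39) - 113 = ((½)*(⅛)*(-1 + 24))*(-39) - 113 = ((½)*(⅛)*23)*(-39) - 113 = (23/16)*(-39) - 113 = -897/16 - 113 = -2705/16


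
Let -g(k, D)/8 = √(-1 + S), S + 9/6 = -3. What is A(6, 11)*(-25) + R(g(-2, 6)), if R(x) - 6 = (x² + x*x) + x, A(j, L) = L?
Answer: -973 - 4*I*√22 ≈ -973.0 - 18.762*I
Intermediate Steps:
S = -9/2 (S = -3/2 - 3 = -9/2 ≈ -4.5000)
g(k, D) = -4*I*√22 (g(k, D) = -8*√(-1 - 9/2) = -4*I*√22)
R(x) = 6 + x + 2*x² (R(x) = 6 + ((x² + x*x) + x) = 6 + ((x² + x²) + x) = 6 + (2*x² + x) = 6 + (x + 2*x²) = 6 + x + 2*x²)
A(6, 11)*(-25) + R(g(-2, 6)) = 11*(-25) + (6 - 4*I*√22 + 2*(-4*I*√22)²) = -275 + (6 - 4*I*√22 + 2*(-352)) = -275 + (6 - 4*I*√22 - 704) = -275 + (-698 - 4*I*√22) = -973 - 4*I*√22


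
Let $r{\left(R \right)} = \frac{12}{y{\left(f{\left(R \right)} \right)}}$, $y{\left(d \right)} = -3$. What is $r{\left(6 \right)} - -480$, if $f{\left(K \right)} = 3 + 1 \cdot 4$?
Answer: $476$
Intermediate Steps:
$f{\left(K \right)} = 7$ ($f{\left(K \right)} = 3 + 4 = 7$)
$r{\left(R \right)} = -4$ ($r{\left(R \right)} = \frac{12}{-3} = 12 \left(- \frac{1}{3}\right) = -4$)
$r{\left(6 \right)} - -480 = -4 - -480 = -4 + 480 = 476$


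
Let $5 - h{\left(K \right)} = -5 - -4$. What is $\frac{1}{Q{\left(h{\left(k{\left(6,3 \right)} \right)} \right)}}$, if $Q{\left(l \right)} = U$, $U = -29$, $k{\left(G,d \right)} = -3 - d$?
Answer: $- \frac{1}{29} \approx -0.034483$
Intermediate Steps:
$h{\left(K \right)} = 6$ ($h{\left(K \right)} = 5 - \left(-5 - -4\right) = 5 - \left(-5 + 4\right) = 5 - -1 = 5 + 1 = 6$)
$Q{\left(l \right)} = -29$
$\frac{1}{Q{\left(h{\left(k{\left(6,3 \right)} \right)} \right)}} = \frac{1}{-29} = - \frac{1}{29}$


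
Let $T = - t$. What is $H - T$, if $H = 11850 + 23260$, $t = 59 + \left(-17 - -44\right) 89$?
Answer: $37572$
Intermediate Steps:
$t = 2462$ ($t = 59 + \left(-17 + 44\right) 89 = 59 + 27 \cdot 89 = 59 + 2403 = 2462$)
$T = -2462$ ($T = \left(-1\right) 2462 = -2462$)
$H = 35110$
$H - T = 35110 - -2462 = 35110 + 2462 = 37572$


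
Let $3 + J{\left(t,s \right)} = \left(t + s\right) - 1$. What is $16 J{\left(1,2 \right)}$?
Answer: $-16$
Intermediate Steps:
$J{\left(t,s \right)} = -4 + s + t$ ($J{\left(t,s \right)} = -3 - \left(1 - s - t\right) = -3 + \left(-1 + s + t\right) = -4 + s + t$)
$16 J{\left(1,2 \right)} = 16 \left(-4 + 2 + 1\right) = 16 \left(-1\right) = -16$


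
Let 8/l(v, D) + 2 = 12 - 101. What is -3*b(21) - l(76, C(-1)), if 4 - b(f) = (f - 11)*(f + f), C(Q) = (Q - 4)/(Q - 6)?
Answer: 113576/91 ≈ 1248.1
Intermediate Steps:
C(Q) = (-4 + Q)/(-6 + Q)
b(f) = 4 - 2*f*(-11 + f) (b(f) = 4 - (f - 11)*(f + f) = 4 - (-11 + f)*2*f = 4 - 2*f*(-11 + f))
l(v, D) = -8/91 (l(v, D) = 8/(-2 + (12 - 101)) = 8/(-2 - 89) = 8/(-91) = 8*(-1/91) = -8/91)
-3*b(21) - l(76, C(-1)) = -3*(4 - 2*21² + 22*21) - 1*(-8/91) = -3*(4 - 2*441 + 462) + 8/91 = -3*(4 - 882 + 462) + 8/91 = -3*(-416) + 8/91 = 1248 + 8/91 = 113576/91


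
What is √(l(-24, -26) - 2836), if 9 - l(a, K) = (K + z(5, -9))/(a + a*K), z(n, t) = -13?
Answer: I*√1130774/20 ≈ 53.169*I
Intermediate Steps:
l(a, K) = 9 - (-13 + K)/(a + K*a) (l(a, K) = 9 - (K - 13)/(a + a*K) = 9 - (-13 + K)/(a + K*a))
√(l(-24, -26) - 2836) = √((13 - 1*(-26) + 9*(-24) + 9*(-26)*(-24))/((-24)*(1 - 26)) - 2836) = √(-1/24*(13 + 26 - 216 + 5616)/(-25) - 2836) = √(-1/24*(-1/25)*5439 - 2836) = √(1813/200 - 2836) = √(-565387/200) = I*√1130774/20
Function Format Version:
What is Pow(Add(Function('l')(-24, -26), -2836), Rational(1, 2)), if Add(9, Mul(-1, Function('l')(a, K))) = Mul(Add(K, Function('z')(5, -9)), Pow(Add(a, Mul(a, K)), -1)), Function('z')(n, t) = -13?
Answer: Mul(Rational(1, 20), I, Pow(1130774, Rational(1, 2))) ≈ Mul(53.169, I)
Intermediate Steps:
Function('l')(a, K) = Add(9, Mul(-1, Pow(Add(a, Mul(K, a)), -1), Add(-13, K))) (Function('l')(a, K) = Add(9, Mul(-1, Mul(Add(K, -13), Pow(Add(a, Mul(a, K)), -1)))) = Add(9, Mul(-1, Mul(Add(-13, K), Pow(Add(a, Mul(K, a)), -1)))) = Add(9, Mul(-1, Mul(Pow(Add(a, Mul(K, a)), -1), Add(-13, K)))) = Add(9, Mul(-1, Pow(Add(a, Mul(K, a)), -1), Add(-13, K))))
Pow(Add(Function('l')(-24, -26), -2836), Rational(1, 2)) = Pow(Add(Mul(Pow(-24, -1), Pow(Add(1, -26), -1), Add(13, Mul(-1, -26), Mul(9, -24), Mul(9, -26, -24))), -2836), Rational(1, 2)) = Pow(Add(Mul(Rational(-1, 24), Pow(-25, -1), Add(13, 26, -216, 5616)), -2836), Rational(1, 2)) = Pow(Add(Mul(Rational(-1, 24), Rational(-1, 25), 5439), -2836), Rational(1, 2)) = Pow(Add(Rational(1813, 200), -2836), Rational(1, 2)) = Pow(Rational(-565387, 200), Rational(1, 2)) = Mul(Rational(1, 20), I, Pow(1130774, Rational(1, 2)))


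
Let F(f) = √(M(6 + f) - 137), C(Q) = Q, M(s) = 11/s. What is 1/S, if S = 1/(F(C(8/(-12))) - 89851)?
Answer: -89851 + I*√2159/4 ≈ -89851.0 + 11.616*I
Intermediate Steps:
F(f) = √(-137 + 11/(6 + f)) (F(f) = √(11/(6 + f) - 137) = √(-137 + 11/(6 + f)))
S = 1/(-89851 + I*√2159/4) (S = 1/(√((-811 - 1096/(-12))/(6 + 8/(-12))) - 89851) = 1/(√((-811 - 1096*(-1)/12)/(6 + 8*(-1/12))) - 89851) = 1/(√((-811 - 137*(-⅔))/(6 - ⅔)) - 89851) = 1/(√((-811 + 274/3)/(16/3)) - 89851) = 1/(√((3/16)*(-2159/3)) - 89851) = 1/(√(-2159/16) - 89851) = 1/(I*√2159/4 - 89851) = 1/(-89851 + I*√2159/4) ≈ -1.113e-5 - 1.4e-9*I)
1/S = 1/(-1437616/129171237375 - 4*I*√2159/129171237375)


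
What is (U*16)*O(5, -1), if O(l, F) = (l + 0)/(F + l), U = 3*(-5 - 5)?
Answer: -600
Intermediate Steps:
U = -30 (U = 3*(-10) = -30)
O(l, F) = l/(F + l)
(U*16)*O(5, -1) = (-30*16)*(5/(-1 + 5)) = -2400/4 = -480*5/4 = -600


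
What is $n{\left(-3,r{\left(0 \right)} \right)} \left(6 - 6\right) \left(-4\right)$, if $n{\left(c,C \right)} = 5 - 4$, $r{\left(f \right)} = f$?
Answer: $0$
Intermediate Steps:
$n{\left(c,C \right)} = 1$ ($n{\left(c,C \right)} = 5 - 4 = 1$)
$n{\left(-3,r{\left(0 \right)} \right)} \left(6 - 6\right) \left(-4\right) = 1 \left(6 - 6\right) \left(-4\right) = 1 \cdot 0 \left(-4\right) = 1 \cdot 0 = 0$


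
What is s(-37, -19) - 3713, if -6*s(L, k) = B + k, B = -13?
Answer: -11123/3 ≈ -3707.7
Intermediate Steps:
s(L, k) = 13/6 - k/6 (s(L, k) = -(-13 + k)/6 = 13/6 - k/6)
s(-37, -19) - 3713 = (13/6 - 1/6*(-19)) - 3713 = (13/6 + 19/6) - 3713 = 16/3 - 3713 = -11123/3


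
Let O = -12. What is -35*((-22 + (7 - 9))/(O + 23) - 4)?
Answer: 2380/11 ≈ 216.36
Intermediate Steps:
-35*((-22 + (7 - 9))/(O + 23) - 4) = -35*((-22 + (7 - 9))/(-12 + 23) - 4) = -35*((-22 - 2)/11 - 4) = -35*(-24*1/11 - 4) = -35*(-24/11 - 4) = -35*(-68/11) = 2380/11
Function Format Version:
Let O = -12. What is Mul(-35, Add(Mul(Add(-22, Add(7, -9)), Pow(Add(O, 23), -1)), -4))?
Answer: Rational(2380, 11) ≈ 216.36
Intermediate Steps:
Mul(-35, Add(Mul(Add(-22, Add(7, -9)), Pow(Add(O, 23), -1)), -4)) = Mul(-35, Add(Mul(Add(-22, Add(7, -9)), Pow(Add(-12, 23), -1)), -4)) = Mul(-35, Add(Mul(Add(-22, -2), Pow(11, -1)), -4)) = Mul(-35, Add(Mul(-24, Rational(1, 11)), -4)) = Mul(-35, Add(Rational(-24, 11), -4)) = Mul(-35, Rational(-68, 11)) = Rational(2380, 11)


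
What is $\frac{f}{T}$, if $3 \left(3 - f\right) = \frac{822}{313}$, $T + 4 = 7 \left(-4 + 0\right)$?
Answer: $- \frac{665}{10016} \approx -0.066394$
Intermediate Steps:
$T = -32$ ($T = -4 + 7 \left(-4 + 0\right) = -4 + 7 \left(-4\right) = -4 - 28 = -32$)
$f = \frac{665}{313}$ ($f = 3 - \frac{822 \cdot \frac{1}{313}}{3} = 3 - \frac{274}{313} = \frac{665}{313} \approx 2.1246$)
$\frac{f}{T} = \frac{665}{313 \left(-32\right)} = \frac{665}{313} \left(- \frac{1}{32}\right) = - \frac{665}{10016}$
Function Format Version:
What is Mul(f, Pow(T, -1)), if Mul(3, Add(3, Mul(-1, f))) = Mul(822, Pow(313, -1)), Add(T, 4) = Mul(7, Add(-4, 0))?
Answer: Rational(-665, 10016) ≈ -0.066394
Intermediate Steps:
T = -32 (T = Add(-4, Mul(7, Add(-4, 0))) = Add(-4, Mul(7, -4)) = Add(-4, -28) = -32)
f = Rational(665, 313) (f = Add(3, Mul(Rational(-1, 3), Mul(822, Pow(313, -1)))) = Add(3, Mul(Rational(-1, 3), Mul(822, Rational(1, 313)))) = Add(3, Mul(Rational(-1, 3), Rational(822, 313))) = Add(3, Rational(-274, 313)) = Rational(665, 313) ≈ 2.1246)
Mul(f, Pow(T, -1)) = Mul(Rational(665, 313), Pow(-32, -1)) = Mul(Rational(665, 313), Rational(-1, 32)) = Rational(-665, 10016)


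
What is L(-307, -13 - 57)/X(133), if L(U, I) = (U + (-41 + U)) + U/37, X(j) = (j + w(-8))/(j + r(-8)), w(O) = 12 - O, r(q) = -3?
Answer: -3190460/5661 ≈ -563.59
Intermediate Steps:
X(j) = (20 + j)/(-3 + j) (X(j) = (j + (12 - 1*(-8)))/(j - 3) = (j + (12 + 8))/(-3 + j) = (j + 20)/(-3 + j) = (20 + j)/(-3 + j))
L(U, I) = -41 + 75*U/37 (L(U, I) = (-41 + 2*U) + U*(1/37) = (-41 + 2*U) + U/37 = -41 + 75*U/37)
L(-307, -13 - 57)/X(133) = (-41 + (75/37)*(-307))/(((20 + 133)/(-3 + 133))) = (-41 - 23025/37)/((153/130)) = -24542/(37*((1/130)*153)) = -24542/(37*153/130) = -24542/37*130/153 = -3190460/5661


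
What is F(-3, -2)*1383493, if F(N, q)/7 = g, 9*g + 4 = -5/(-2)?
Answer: -9684451/6 ≈ -1.6141e+6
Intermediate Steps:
g = -1/6 (g = -4/9 + (-5/(-2))/9 = -4/9 + (-5*(-1/2))/9 = -4/9 + (1/9)*(5/2) = -4/9 + 5/18 = -1/6 ≈ -0.16667)
F(N, q) = -7/6 (F(N, q) = 7*(-1/6) = -7/6)
F(-3, -2)*1383493 = -7/6*1383493 = -9684451/6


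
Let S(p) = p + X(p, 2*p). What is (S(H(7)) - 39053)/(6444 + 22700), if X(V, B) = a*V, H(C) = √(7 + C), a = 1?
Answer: -39053/29144 + √14/14572 ≈ -1.3397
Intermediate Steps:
X(V, B) = V (X(V, B) = 1*V = V)
S(p) = 2*p (S(p) = p + p = 2*p)
(S(H(7)) - 39053)/(6444 + 22700) = (2*√(7 + 7) - 39053)/(6444 + 22700) = (2*√14 - 39053)/29144 = (-39053 + 2*√14)*(1/29144) = -39053/29144 + √14/14572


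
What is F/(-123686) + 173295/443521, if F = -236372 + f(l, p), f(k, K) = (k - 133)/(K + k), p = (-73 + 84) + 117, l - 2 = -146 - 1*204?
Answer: 27779211126439/12068614449320 ≈ 2.3018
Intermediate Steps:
l = -348 (l = 2 + (-146 - 1*204) = 2 + (-146 - 204) = 2 - 350 = -348)
p = 128 (p = 11 + 117 = 128)
f(k, K) = (-133 + k)/(K + k)
F = -52001359/220 (F = -236372 + (-133 - 348)/(128 - 348) = -236372 - 481/(-220) = -236372 - 1/220*(-481) = -236372 + 481/220 = -52001359/220 ≈ -2.3637e+5)
F/(-123686) + 173295/443521 = -52001359/220/(-123686) + 173295/443521 = -52001359/220*(-1/123686) + 173295*(1/443521) = 52001359/27210920 + 173295/443521 = 27779211126439/12068614449320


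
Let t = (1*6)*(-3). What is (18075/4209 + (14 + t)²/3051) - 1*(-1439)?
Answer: 6178120490/4280553 ≈ 1443.3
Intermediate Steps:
t = -18 (t = 6*(-3) = -18)
(18075/4209 + (14 + t)²/3051) - 1*(-1439) = (18075/4209 + (14 - 18)²/3051) - 1*(-1439) = (18075*(1/4209) + (-4)²*(1/3051)) + 1439 = (6025/1403 + 16*(1/3051)) + 1439 = (6025/1403 + 16/3051) + 1439 = 18404723/4280553 + 1439 = 6178120490/4280553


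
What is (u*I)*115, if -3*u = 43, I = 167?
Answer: -825815/3 ≈ -2.7527e+5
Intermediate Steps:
u = -43/3 (u = -1/3*43 = -43/3 ≈ -14.333)
(u*I)*115 = -43/3*167*115 = -7181/3*115 = -825815/3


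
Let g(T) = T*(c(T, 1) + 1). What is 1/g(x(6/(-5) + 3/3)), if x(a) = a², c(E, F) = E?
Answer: 625/26 ≈ 24.038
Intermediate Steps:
g(T) = T*(1 + T) (g(T) = T*(T + 1) = T*(1 + T))
1/g(x(6/(-5) + 3/3)) = 1/((6/(-5) + 3/3)²*(1 + (6/(-5) + 3/3)²)) = 1/((6*(-⅕) + 3*(⅓))²*(1 + (6*(-⅕) + 3*(⅓))²)) = 1/((-6/5 + 1)²*(1 + (-6/5 + 1)²)) = 1/((-⅕)²*(1 + (-⅕)²)) = 1/((1 + 1/25)/25) = 1/((1/25)*(26/25)) = 1/(26/625) = 625/26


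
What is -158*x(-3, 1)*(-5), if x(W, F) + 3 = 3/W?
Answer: -3160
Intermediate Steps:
x(W, F) = -3 + 3/W
-158*x(-3, 1)*(-5) = -158*(-3 + 3/(-3))*(-5) = -158*(-3 + 3*(-⅓))*(-5) = -158*(-3 - 1)*(-5) = -158*(-4)*(-5) = 632*(-5) = -3160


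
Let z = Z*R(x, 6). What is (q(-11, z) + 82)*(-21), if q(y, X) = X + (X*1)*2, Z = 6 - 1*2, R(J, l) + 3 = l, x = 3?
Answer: -2478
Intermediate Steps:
R(J, l) = -3 + l
Z = 4 (Z = 6 - 2 = 4)
z = 12 (z = 4*(-3 + 6) = 4*3 = 12)
q(y, X) = 3*X (q(y, X) = X + X*2 = X + 2*X = 3*X)
(q(-11, z) + 82)*(-21) = (3*12 + 82)*(-21) = (36 + 82)*(-21) = 118*(-21) = -2478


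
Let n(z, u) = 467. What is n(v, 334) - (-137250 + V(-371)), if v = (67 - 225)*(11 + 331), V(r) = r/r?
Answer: 137716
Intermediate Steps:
V(r) = 1
v = -54036 (v = -158*342 = -54036)
n(v, 334) - (-137250 + V(-371)) = 467 - (-137250 + 1) = 467 - 1*(-137249) = 467 + 137249 = 137716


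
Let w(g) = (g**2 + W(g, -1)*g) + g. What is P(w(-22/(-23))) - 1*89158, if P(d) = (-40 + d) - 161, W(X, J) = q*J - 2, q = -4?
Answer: -47268909/529 ≈ -89355.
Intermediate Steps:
W(X, J) = -2 - 4*J (W(X, J) = -4*J - 2 = -2 - 4*J)
w(g) = g**2 + 3*g (w(g) = (g**2 + (-2 - 4*(-1))*g) + g = (g**2 + (-2 + 4)*g) + g = (g**2 + 2*g) + g = g**2 + 3*g)
P(d) = -201 + d
P(w(-22/(-23))) - 1*89158 = (-201 + (-22/(-23))*(3 - 22/(-23))) - 1*89158 = (-201 + (-22*(-1/23))*(3 - 22*(-1/23))) - 89158 = (-201 + 22*(3 + 22/23)/23) - 89158 = (-201 + (22/23)*(91/23)) - 89158 = (-201 + 2002/529) - 89158 = -104327/529 - 89158 = -47268909/529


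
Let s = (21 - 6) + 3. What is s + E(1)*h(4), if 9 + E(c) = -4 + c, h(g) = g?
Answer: -30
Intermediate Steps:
s = 18 (s = 15 + 3 = 18)
E(c) = -13 + c (E(c) = -9 + (-4 + c) = -13 + c)
s + E(1)*h(4) = 18 + (-13 + 1)*4 = 18 - 12*4 = 18 - 48 = -30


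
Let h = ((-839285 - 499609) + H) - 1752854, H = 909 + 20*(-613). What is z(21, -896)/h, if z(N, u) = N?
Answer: -21/3103099 ≈ -6.7674e-6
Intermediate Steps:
H = -11351 (H = 909 - 12260 = -11351)
h = -3103099 (h = ((-839285 - 499609) - 11351) - 1752854 = (-1338894 - 11351) - 1752854 = -1350245 - 1752854 = -3103099)
z(21, -896)/h = 21/(-3103099) = 21*(-1/3103099) = -21/3103099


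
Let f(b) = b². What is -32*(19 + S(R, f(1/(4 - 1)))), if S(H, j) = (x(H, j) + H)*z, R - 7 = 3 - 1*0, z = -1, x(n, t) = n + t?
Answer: 320/9 ≈ 35.556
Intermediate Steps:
R = 10 (R = 7 + (3 - 1*0) = 7 + (3 + 0) = 7 + 3 = 10)
S(H, j) = -j - 2*H (S(H, j) = ((H + j) + H)*(-1) = (j + 2*H)*(-1) = -j - 2*H)
-32*(19 + S(R, f(1/(4 - 1)))) = -32*(19 + (-(1/(4 - 1))² - 2*10)) = -32*(19 + (-(1/3)² - 20)) = -32*(19 + (-(⅓)² - 20)) = -32*(19 + (-1*⅑ - 20)) = -32*(19 + (-⅑ - 20)) = -32*(19 - 181/9) = -32*(-10/9) = 320/9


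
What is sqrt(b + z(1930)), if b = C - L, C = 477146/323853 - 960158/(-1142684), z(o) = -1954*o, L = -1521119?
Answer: I*sqrt(77035289058994812710372339082)/185030820726 ≈ 1500.0*I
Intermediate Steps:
C = 428088574319/185030820726 (C = 477146*(1/323853) - 960158*(-1/1142684) = 477146/323853 + 480079/571342 = 428088574319/185030820726 ≈ 2.3136)
b = 281454325080486713/185030820726 (b = 428088574319/185030820726 - 1*(-1521119) = 428088574319/185030820726 + 1521119 = 281454325080486713/185030820726 ≈ 1.5211e+6)
sqrt(b + z(1930)) = sqrt(281454325080486713/185030820726 - 1954*1930) = sqrt(281454325080486713/185030820726 - 3771220) = sqrt(-416337606657819007/185030820726) = I*sqrt(77035289058994812710372339082)/185030820726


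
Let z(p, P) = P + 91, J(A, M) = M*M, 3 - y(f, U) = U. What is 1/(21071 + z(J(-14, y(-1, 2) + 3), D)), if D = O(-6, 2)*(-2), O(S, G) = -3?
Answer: 1/21168 ≈ 4.7241e-5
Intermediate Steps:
y(f, U) = 3 - U
J(A, M) = M²
D = 6 (D = -3*(-2) = 6)
z(p, P) = 91 + P
1/(21071 + z(J(-14, y(-1, 2) + 3), D)) = 1/(21071 + (91 + 6)) = 1/(21071 + 97) = 1/21168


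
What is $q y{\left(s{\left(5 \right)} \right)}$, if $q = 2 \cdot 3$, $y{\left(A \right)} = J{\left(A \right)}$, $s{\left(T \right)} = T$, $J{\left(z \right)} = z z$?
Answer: $150$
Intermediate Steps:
$J{\left(z \right)} = z^{2}$
$y{\left(A \right)} = A^{2}$
$q = 6$
$q y{\left(s{\left(5 \right)} \right)} = 6 \cdot 5^{2} = 6 \cdot 25 = 150$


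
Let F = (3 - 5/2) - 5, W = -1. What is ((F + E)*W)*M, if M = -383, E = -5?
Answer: -7277/2 ≈ -3638.5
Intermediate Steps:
F = -9/2 (F = (3 - 5*½) - 5 = (3 - 5/2) - 5 = ½ - 5 = -9/2 ≈ -4.5000)
((F + E)*W)*M = ((-9/2 - 5)*(-1))*(-383) = -19/2*(-1)*(-383) = (19/2)*(-383) = -7277/2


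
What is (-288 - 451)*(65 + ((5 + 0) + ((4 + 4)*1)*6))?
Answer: -87202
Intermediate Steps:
(-288 - 451)*(65 + ((5 + 0) + ((4 + 4)*1)*6)) = -739*(65 + (5 + (8*1)*6)) = -739*(65 + (5 + 8*6)) = -739*(65 + (5 + 48)) = -739*(65 + 53) = -739*118 = -87202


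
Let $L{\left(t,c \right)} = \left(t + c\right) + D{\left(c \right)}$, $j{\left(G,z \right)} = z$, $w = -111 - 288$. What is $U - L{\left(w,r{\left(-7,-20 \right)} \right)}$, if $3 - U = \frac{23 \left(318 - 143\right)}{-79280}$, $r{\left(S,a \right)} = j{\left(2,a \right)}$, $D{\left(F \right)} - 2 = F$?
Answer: $\frac{6977445}{15856} \approx 440.05$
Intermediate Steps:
$D{\left(F \right)} = 2 + F$
$w = -399$ ($w = -111 - 288 = -399$)
$r{\left(S,a \right)} = a$
$L{\left(t,c \right)} = 2 + t + 2 c$ ($L{\left(t,c \right)} = \left(t + c\right) + \left(2 + c\right) = \left(c + t\right) + \left(2 + c\right) = 2 + t + 2 c$)
$U = \frac{48373}{15856}$ ($U = 3 - \frac{23 \left(318 - 143\right)}{-79280} = 3 - 23 \cdot 175 \left(- \frac{1}{79280}\right) = 3 - 4025 \left(- \frac{1}{79280}\right) = 3 - - \frac{805}{15856} = 3 + \frac{805}{15856} = \frac{48373}{15856} \approx 3.0508$)
$U - L{\left(w,r{\left(-7,-20 \right)} \right)} = \frac{48373}{15856} - \left(2 - 399 + 2 \left(-20\right)\right) = \frac{48373}{15856} - \left(2 - 399 - 40\right) = \frac{48373}{15856} - -437 = \frac{48373}{15856} + 437 = \frac{6977445}{15856}$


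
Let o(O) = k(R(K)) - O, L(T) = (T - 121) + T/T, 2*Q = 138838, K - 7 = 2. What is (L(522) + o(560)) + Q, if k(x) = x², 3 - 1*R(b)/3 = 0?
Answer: 69342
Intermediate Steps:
K = 9 (K = 7 + 2 = 9)
R(b) = 9 (R(b) = 9 - 3*0 = 9 + 0 = 9)
Q = 69419 (Q = (½)*138838 = 69419)
L(T) = -120 + T (L(T) = (-121 + T) + 1 = -120 + T)
o(O) = 81 - O (o(O) = 9² - O = 81 - O)
(L(522) + o(560)) + Q = ((-120 + 522) + (81 - 1*560)) + 69419 = (402 + (81 - 560)) + 69419 = (402 - 479) + 69419 = -77 + 69419 = 69342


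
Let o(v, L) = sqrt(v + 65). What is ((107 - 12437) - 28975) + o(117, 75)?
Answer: -41305 + sqrt(182) ≈ -41292.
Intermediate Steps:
o(v, L) = sqrt(65 + v)
((107 - 12437) - 28975) + o(117, 75) = ((107 - 12437) - 28975) + sqrt(65 + 117) = (-12330 - 28975) + sqrt(182) = -41305 + sqrt(182)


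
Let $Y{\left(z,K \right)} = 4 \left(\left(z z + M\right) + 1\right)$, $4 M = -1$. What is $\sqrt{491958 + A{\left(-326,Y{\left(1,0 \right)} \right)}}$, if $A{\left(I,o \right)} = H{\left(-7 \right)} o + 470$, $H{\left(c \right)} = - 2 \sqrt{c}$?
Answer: $\sqrt{492428 - 14 i \sqrt{7}} \approx 701.73 - 0.026 i$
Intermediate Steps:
$M = - \frac{1}{4}$ ($M = \frac{1}{4} \left(-1\right) = - \frac{1}{4} \approx -0.25$)
$Y{\left(z,K \right)} = 3 + 4 z^{2}$ ($Y{\left(z,K \right)} = 4 \left(\left(z z - \frac{1}{4}\right) + 1\right) = 4 \left(\left(z^{2} - \frac{1}{4}\right) + 1\right) = 4 \left(\left(- \frac{1}{4} + z^{2}\right) + 1\right) = 4 \left(\frac{3}{4} + z^{2}\right) = 3 + 4 z^{2}$)
$A{\left(I,o \right)} = 470 - 2 i o \sqrt{7}$ ($A{\left(I,o \right)} = - 2 \sqrt{-7} o + 470 = - 2 i \sqrt{7} o + 470 = - 2 i o \sqrt{7} + 470 = 470 - 2 i o \sqrt{7}$)
$\sqrt{491958 + A{\left(-326,Y{\left(1,0 \right)} \right)}} = \sqrt{491958 + \left(470 - 2 i \left(3 + 4 \cdot 1^{2}\right) \sqrt{7}\right)} = \sqrt{491958 + \left(470 - 2 i \left(3 + 4 \cdot 1\right) \sqrt{7}\right)} = \sqrt{491958 + \left(470 - 2 i \left(3 + 4\right) \sqrt{7}\right)} = \sqrt{491958 + \left(470 - 2 i 7 \sqrt{7}\right)} = \sqrt{491958 + \left(470 - 14 i \sqrt{7}\right)} = \sqrt{492428 - 14 i \sqrt{7}}$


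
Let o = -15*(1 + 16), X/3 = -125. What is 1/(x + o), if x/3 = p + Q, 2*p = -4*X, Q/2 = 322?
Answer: 1/3927 ≈ 0.00025465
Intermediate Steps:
X = -375 (X = 3*(-125) = -375)
o = -255 (o = -15*17 = -255)
Q = 644 (Q = 2*322 = 644)
p = 750 (p = (-4*(-375))/2 = (½)*1500 = 750)
x = 4182 (x = 3*(750 + 644) = 3*1394 = 4182)
1/(x + o) = 1/(4182 - 255) = 1/3927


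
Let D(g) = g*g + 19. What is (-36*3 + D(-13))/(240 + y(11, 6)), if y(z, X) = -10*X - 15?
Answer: 16/33 ≈ 0.48485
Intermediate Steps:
y(z, X) = -15 - 10*X
D(g) = 19 + g² (D(g) = g² + 19 = 19 + g²)
(-36*3 + D(-13))/(240 + y(11, 6)) = (-36*3 + (19 + (-13)²))/(240 + (-15 - 10*6)) = (-108 + (19 + 169))/(240 + (-15 - 60)) = (-108 + 188)/(240 - 75) = 80/165 = 80*(1/165) = 16/33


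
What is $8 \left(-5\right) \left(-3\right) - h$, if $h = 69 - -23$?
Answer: $28$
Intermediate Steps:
$h = 92$ ($h = 69 + 23 = 92$)
$8 \left(-5\right) \left(-3\right) - h = 8 \left(-5\right) \left(-3\right) - 92 = \left(-40\right) \left(-3\right) - 92 = 120 - 92 = 28$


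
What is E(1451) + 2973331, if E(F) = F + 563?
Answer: 2975345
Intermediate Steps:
E(F) = 563 + F
E(1451) + 2973331 = (563 + 1451) + 2973331 = 2014 + 2973331 = 2975345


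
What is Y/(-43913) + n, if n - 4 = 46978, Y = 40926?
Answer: 2063079640/43913 ≈ 46981.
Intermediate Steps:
n = 46982 (n = 4 + 46978 = 46982)
Y/(-43913) + n = 40926/(-43913) + 46982 = 40926*(-1/43913) + 46982 = -40926/43913 + 46982 = 2063079640/43913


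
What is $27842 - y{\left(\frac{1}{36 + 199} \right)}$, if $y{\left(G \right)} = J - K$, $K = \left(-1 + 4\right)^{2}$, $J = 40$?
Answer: $27811$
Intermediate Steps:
$K = 9$ ($K = 3^{2} = 9$)
$y{\left(G \right)} = 31$ ($y{\left(G \right)} = 40 - 9 = 31$)
$27842 - y{\left(\frac{1}{36 + 199} \right)} = 27842 - 31 = 27811$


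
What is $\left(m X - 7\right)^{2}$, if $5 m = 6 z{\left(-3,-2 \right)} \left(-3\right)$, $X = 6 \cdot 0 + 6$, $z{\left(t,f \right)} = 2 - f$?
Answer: $\frac{218089}{25} \approx 8723.6$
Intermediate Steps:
$X = 6$ ($X = 0 + 6 = 6$)
$m = - \frac{72}{5}$ ($m = \frac{6 \left(2 - -2\right) \left(-3\right)}{5} = \frac{6 \left(2 + 2\right) \left(-3\right)}{5} = \frac{6 \cdot 4 \left(-3\right)}{5} = \frac{24 \left(-3\right)}{5} = \frac{1}{5} \left(-72\right) = - \frac{72}{5} \approx -14.4$)
$\left(m X - 7\right)^{2} = \left(\left(- \frac{72}{5}\right) 6 - 7\right)^{2} = \left(- \frac{432}{5} - 7\right)^{2} = \left(- \frac{467}{5}\right)^{2} = \frac{218089}{25}$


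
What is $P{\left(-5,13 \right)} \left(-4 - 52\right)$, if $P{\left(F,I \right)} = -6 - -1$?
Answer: $280$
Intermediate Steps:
$P{\left(F,I \right)} = -5$ ($P{\left(F,I \right)} = -6 + 1 = -5$)
$P{\left(-5,13 \right)} \left(-4 - 52\right) = - 5 \left(-4 - 52\right) = \left(-5\right) \left(-56\right) = 280$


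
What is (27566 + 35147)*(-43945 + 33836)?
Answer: -633965717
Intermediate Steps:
(27566 + 35147)*(-43945 + 33836) = 62713*(-10109) = -633965717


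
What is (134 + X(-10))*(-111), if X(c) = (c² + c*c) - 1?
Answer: -36963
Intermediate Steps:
X(c) = -1 + 2*c² (X(c) = (c² + c²) - 1 = 2*c² - 1 = -1 + 2*c²)
(134 + X(-10))*(-111) = (134 + (-1 + 2*(-10)²))*(-111) = (134 + (-1 + 2*100))*(-111) = (134 + (-1 + 200))*(-111) = (134 + 199)*(-111) = 333*(-111) = -36963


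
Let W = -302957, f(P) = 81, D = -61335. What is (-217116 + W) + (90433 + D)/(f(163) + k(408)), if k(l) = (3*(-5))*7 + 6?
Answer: -4695206/9 ≈ -5.2169e+5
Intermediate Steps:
k(l) = -99 (k(l) = -15*7 + 6 = -105 + 6 = -99)
(-217116 + W) + (90433 + D)/(f(163) + k(408)) = (-217116 - 302957) + (90433 - 61335)/(81 - 99) = -520073 + 29098/(-18) = -520073 + 29098*(-1/18) = -520073 - 14549/9 = -4695206/9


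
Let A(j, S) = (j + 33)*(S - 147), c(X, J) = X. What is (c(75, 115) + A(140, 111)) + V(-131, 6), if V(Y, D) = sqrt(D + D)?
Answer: -6153 + 2*sqrt(3) ≈ -6149.5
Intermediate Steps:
V(Y, D) = sqrt(2)*sqrt(D) (V(Y, D) = sqrt(2*D) = sqrt(2)*sqrt(D))
A(j, S) = (-147 + S)*(33 + j) (A(j, S) = (33 + j)*(-147 + S) = (-147 + S)*(33 + j))
(c(75, 115) + A(140, 111)) + V(-131, 6) = (75 + (-4851 - 147*140 + 33*111 + 111*140)) + sqrt(2)*sqrt(6) = (75 + (-4851 - 20580 + 3663 + 15540)) + 2*sqrt(3) = (75 - 6228) + 2*sqrt(3) = -6153 + 2*sqrt(3)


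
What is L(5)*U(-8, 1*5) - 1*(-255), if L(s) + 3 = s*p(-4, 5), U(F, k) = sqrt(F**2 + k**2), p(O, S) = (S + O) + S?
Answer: 255 + 27*sqrt(89) ≈ 509.72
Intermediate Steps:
p(O, S) = O + 2*S (p(O, S) = (O + S) + S = O + 2*S)
L(s) = -3 + 6*s (L(s) = -3 + s*(-4 + 2*5) = -3 + s*(-4 + 10) = -3 + s*6 = -3 + 6*s)
L(5)*U(-8, 1*5) - 1*(-255) = (-3 + 6*5)*sqrt((-8)**2 + (1*5)**2) - 1*(-255) = (-3 + 30)*sqrt(64 + 5**2) + 255 = 27*sqrt(64 + 25) + 255 = 27*sqrt(89) + 255 = 255 + 27*sqrt(89)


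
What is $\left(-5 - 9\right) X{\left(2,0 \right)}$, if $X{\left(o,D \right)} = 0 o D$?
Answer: $0$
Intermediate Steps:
$X{\left(o,D \right)} = 0$ ($X{\left(o,D \right)} = 0 D o = 0$)
$\left(-5 - 9\right) X{\left(2,0 \right)} = \left(-5 - 9\right) 0 = \left(-14\right) 0 = 0$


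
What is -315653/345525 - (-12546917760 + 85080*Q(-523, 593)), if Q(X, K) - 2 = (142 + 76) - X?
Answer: 4313431589327347/345525 ≈ 1.2484e+10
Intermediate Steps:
Q(X, K) = 220 - X (Q(X, K) = 2 + ((142 + 76) - X) = 2 + (218 - X) = 220 - X)
-315653/345525 - (-12546917760 + 85080*Q(-523, 593)) = -315653/345525 - (-12528200160 + 44496840) = -315653*1/345525 - 85080/(1/(-147472 + (220 + 523))) = -315653/345525 - 85080/(1/(-147472 + 743)) = -315653/345525 - 85080/(1/(-146729)) = -315653/345525 - 85080/(-1/146729) = -315653/345525 - 85080*(-146729) = -315653/345525 + 12483703320 = 4313431589327347/345525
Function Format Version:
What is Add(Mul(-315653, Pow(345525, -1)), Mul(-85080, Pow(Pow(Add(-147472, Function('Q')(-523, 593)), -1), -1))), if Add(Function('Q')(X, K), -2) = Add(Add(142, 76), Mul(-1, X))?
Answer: Rational(4313431589327347, 345525) ≈ 1.2484e+10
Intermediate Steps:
Function('Q')(X, K) = Add(220, Mul(-1, X)) (Function('Q')(X, K) = Add(2, Add(Add(142, 76), Mul(-1, X))) = Add(2, Add(218, Mul(-1, X))) = Add(220, Mul(-1, X)))
Add(Mul(-315653, Pow(345525, -1)), Mul(-85080, Pow(Pow(Add(-147472, Function('Q')(-523, 593)), -1), -1))) = Add(Mul(-315653, Pow(345525, -1)), Mul(-85080, Pow(Pow(Add(-147472, Add(220, Mul(-1, -523))), -1), -1))) = Add(Mul(-315653, Rational(1, 345525)), Mul(-85080, Pow(Pow(Add(-147472, Add(220, 523)), -1), -1))) = Add(Rational(-315653, 345525), Mul(-85080, Pow(Pow(Add(-147472, 743), -1), -1))) = Add(Rational(-315653, 345525), Mul(-85080, Pow(Pow(-146729, -1), -1))) = Add(Rational(-315653, 345525), Mul(-85080, Pow(Rational(-1, 146729), -1))) = Add(Rational(-315653, 345525), Mul(-85080, -146729)) = Add(Rational(-315653, 345525), 12483703320) = Rational(4313431589327347, 345525)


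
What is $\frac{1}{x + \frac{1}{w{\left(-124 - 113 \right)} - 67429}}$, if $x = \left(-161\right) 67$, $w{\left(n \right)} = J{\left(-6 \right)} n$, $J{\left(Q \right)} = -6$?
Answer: $- \frac{66007}{712017510} \approx -9.2704 \cdot 10^{-5}$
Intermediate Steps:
$w{\left(n \right)} = - 6 n$
$x = -10787$
$\frac{1}{x + \frac{1}{w{\left(-124 - 113 \right)} - 67429}} = \frac{1}{-10787 + \frac{1}{- 6 \left(-124 - 113\right) - 67429}} = \frac{1}{-10787 + \frac{1}{\left(-6\right) \left(-237\right) - 67429}} = \frac{1}{-10787 + \frac{1}{1422 - 67429}} = \frac{1}{-10787 + \frac{1}{-66007}} = \frac{1}{-10787 - \frac{1}{66007}} = \frac{1}{- \frac{712017510}{66007}} = - \frac{66007}{712017510}$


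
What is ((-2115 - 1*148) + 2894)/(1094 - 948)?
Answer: 631/146 ≈ 4.3219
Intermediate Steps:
((-2115 - 1*148) + 2894)/(1094 - 948) = ((-2115 - 148) + 2894)/146 = (-2263 + 2894)*(1/146) = 631*(1/146) = 631/146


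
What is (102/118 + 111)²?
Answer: 43560000/3481 ≈ 12514.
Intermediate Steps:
(102/118 + 111)² = (102*(1/118) + 111)² = (51/59 + 111)² = (6600/59)² = 43560000/3481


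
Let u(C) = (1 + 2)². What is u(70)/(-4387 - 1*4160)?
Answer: -3/2849 ≈ -0.0010530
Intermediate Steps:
u(C) = 9 (u(C) = 3² = 9)
u(70)/(-4387 - 1*4160) = 9/(-4387 - 1*4160) = 9/(-4387 - 4160) = 9/(-8547) = 9*(-1/8547) = -3/2849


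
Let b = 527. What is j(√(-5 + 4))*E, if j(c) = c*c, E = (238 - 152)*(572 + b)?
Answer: -94514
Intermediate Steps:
E = 94514 (E = (238 - 152)*(572 + 527) = 86*1099 = 94514)
j(c) = c²
j(√(-5 + 4))*E = (√(-5 + 4))²*94514 = (√(-1))²*94514 = I²*94514 = -1*94514 = -94514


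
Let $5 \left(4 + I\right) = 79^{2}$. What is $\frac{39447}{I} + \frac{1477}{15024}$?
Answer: $\frac{2972447057}{93464304} \approx 31.803$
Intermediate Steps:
$I = \frac{6221}{5}$ ($I = -4 + \frac{79^{2}}{5} = -4 + \frac{1}{5} \cdot 6241 = -4 + \frac{6241}{5} = \frac{6221}{5} \approx 1244.2$)
$\frac{39447}{I} + \frac{1477}{15024} = \frac{39447}{\frac{6221}{5}} + \frac{1477}{15024} = 39447 \cdot \frac{5}{6221} + 1477 \cdot \frac{1}{15024} = \frac{197235}{6221} + \frac{1477}{15024} = \frac{2972447057}{93464304}$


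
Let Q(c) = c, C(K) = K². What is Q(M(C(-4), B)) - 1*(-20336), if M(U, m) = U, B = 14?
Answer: 20352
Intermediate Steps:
Q(M(C(-4), B)) - 1*(-20336) = (-4)² - 1*(-20336) = 16 + 20336 = 20352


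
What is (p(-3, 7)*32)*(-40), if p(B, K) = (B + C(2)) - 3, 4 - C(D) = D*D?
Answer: 7680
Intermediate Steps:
C(D) = 4 - D² (C(D) = 4 - D*D = 4 - D²)
p(B, K) = -3 + B (p(B, K) = (B + (4 - 1*2²)) - 3 = (B + (4 - 1*4)) - 3 = (B + (4 - 4)) - 3 = (B + 0) - 3 = B - 3 = -3 + B)
(p(-3, 7)*32)*(-40) = ((-3 - 3)*32)*(-40) = -6*32*(-40) = -192*(-40) = 7680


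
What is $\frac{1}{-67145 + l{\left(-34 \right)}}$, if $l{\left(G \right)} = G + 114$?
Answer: $- \frac{1}{67065} \approx -1.4911 \cdot 10^{-5}$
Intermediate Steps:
$l{\left(G \right)} = 114 + G$
$\frac{1}{-67145 + l{\left(-34 \right)}} = \frac{1}{-67145 + \left(114 - 34\right)} = \frac{1}{-67145 + 80} = \frac{1}{-67065} = - \frac{1}{67065}$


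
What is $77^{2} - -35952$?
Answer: $41881$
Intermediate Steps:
$77^{2} - -35952 = 5929 + 35952 = 41881$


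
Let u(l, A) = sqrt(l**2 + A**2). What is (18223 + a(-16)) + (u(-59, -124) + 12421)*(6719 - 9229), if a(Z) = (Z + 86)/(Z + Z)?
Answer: -498535827/16 - 2510*sqrt(18857) ≈ -3.1503e+7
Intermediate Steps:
u(l, A) = sqrt(A**2 + l**2)
a(Z) = (86 + Z)/(2*Z) (a(Z) = (86 + Z)/((2*Z)) = (86 + Z)*(1/(2*Z)) = (86 + Z)/(2*Z))
(18223 + a(-16)) + (u(-59, -124) + 12421)*(6719 - 9229) = (18223 + (1/2)*(86 - 16)/(-16)) + (sqrt((-124)**2 + (-59)**2) + 12421)*(6719 - 9229) = (18223 + (1/2)*(-1/16)*70) + (sqrt(15376 + 3481) + 12421)*(-2510) = (18223 - 35/16) + (sqrt(18857) + 12421)*(-2510) = 291533/16 + (12421 + sqrt(18857))*(-2510) = 291533/16 + (-31176710 - 2510*sqrt(18857)) = -498535827/16 - 2510*sqrt(18857)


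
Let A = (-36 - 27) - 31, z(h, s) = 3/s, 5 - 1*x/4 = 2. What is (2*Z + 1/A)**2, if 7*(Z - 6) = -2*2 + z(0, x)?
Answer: 12902464/108241 ≈ 119.20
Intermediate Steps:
x = 12 (x = 20 - 4*2 = 20 - 8 = 12)
A = -94 (A = -63 - 31 = -94)
Z = 153/28 (Z = 6 + (-2*2 + 3/12)/7 = 6 + (-4 + 3*(1/12))/7 = 6 + (-4 + 1/4)/7 = 6 + (1/7)*(-15/4) = 6 - 15/28 = 153/28 ≈ 5.4643)
(2*Z + 1/A)**2 = (2*(153/28) + 1/(-94))**2 = (153/14 - 1/94)**2 = (3592/329)**2 = 12902464/108241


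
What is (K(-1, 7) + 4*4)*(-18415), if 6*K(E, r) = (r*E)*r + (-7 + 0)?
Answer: -368300/3 ≈ -1.2277e+5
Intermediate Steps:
K(E, r) = -7/6 + E*r²/6 (K(E, r) = ((r*E)*r + (-7 + 0))/6 = ((E*r)*r - 7)/6 = (E*r² - 7)/6 = (-7 + E*r²)/6 = -7/6 + E*r²/6)
(K(-1, 7) + 4*4)*(-18415) = ((-7/6 + (⅙)*(-1)*7²) + 4*4)*(-18415) = ((-7/6 + (⅙)*(-1)*49) + 16)*(-18415) = ((-7/6 - 49/6) + 16)*(-18415) = (-28/3 + 16)*(-18415) = (20/3)*(-18415) = -368300/3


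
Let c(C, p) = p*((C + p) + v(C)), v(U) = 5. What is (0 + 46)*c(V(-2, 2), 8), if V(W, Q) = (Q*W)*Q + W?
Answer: 1104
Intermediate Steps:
V(W, Q) = W + W*Q² (V(W, Q) = W*Q² + W = W + W*Q²)
c(C, p) = p*(5 + C + p) (c(C, p) = p*((C + p) + 5) = p*(5 + C + p))
(0 + 46)*c(V(-2, 2), 8) = (0 + 46)*(8*(5 - 2*(1 + 2²) + 8)) = 46*(8*(5 - 2*(1 + 4) + 8)) = 46*(8*(5 - 2*5 + 8)) = 46*(8*(5 - 10 + 8)) = 46*(8*3) = 46*24 = 1104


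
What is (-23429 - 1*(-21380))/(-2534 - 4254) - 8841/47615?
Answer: 37550427/323210620 ≈ 0.11618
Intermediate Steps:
(-23429 - 1*(-21380))/(-2534 - 4254) - 8841/47615 = (-23429 + 21380)/(-6788) - 8841*1/47615 = -2049*(-1/6788) - 8841/47615 = 2049/6788 - 8841/47615 = 37550427/323210620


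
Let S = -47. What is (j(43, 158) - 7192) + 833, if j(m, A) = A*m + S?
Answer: 388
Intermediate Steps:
j(m, A) = -47 + A*m (j(m, A) = A*m - 47 = -47 + A*m)
(j(43, 158) - 7192) + 833 = ((-47 + 158*43) - 7192) + 833 = ((-47 + 6794) - 7192) + 833 = (6747 - 7192) + 833 = -445 + 833 = 388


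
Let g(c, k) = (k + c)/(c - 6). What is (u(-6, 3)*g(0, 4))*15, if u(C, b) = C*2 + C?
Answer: 180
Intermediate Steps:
u(C, b) = 3*C (u(C, b) = 2*C + C = 3*C)
g(c, k) = (c + k)/(-6 + c)
(u(-6, 3)*g(0, 4))*15 = ((3*(-6))*((0 + 4)/(-6 + 0)))*15 = -18*4/(-6)*15 = -(-3)*4*15 = -18*(-⅔)*15 = 12*15 = 180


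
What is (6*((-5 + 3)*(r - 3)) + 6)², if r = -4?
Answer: 8100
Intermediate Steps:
(6*((-5 + 3)*(r - 3)) + 6)² = (6*((-5 + 3)*(-4 - 3)) + 6)² = (6*(-2*(-7)) + 6)² = (6*14 + 6)² = (84 + 6)² = 90² = 8100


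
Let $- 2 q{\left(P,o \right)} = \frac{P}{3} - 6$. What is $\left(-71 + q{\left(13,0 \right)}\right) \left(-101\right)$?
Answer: $\frac{42521}{6} \approx 7086.8$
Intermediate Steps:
$q{\left(P,o \right)} = 3 - \frac{P}{6}$ ($q{\left(P,o \right)} = - \frac{\frac{P}{3} - 6}{2} = - \frac{-6 + \frac{P}{3}}{2} = 3 - \frac{P}{6}$)
$\left(-71 + q{\left(13,0 \right)}\right) \left(-101\right) = \left(-71 + \left(3 - \frac{13}{6}\right)\right) \left(-101\right) = \left(-71 + \frac{5}{6}\right) \left(-101\right) = \left(- \frac{421}{6}\right) \left(-101\right) = \frac{42521}{6}$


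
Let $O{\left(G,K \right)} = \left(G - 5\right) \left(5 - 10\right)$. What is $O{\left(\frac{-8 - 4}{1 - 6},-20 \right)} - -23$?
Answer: $36$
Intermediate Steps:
$O{\left(G,K \right)} = 25 - 5 G$ ($O{\left(G,K \right)} = \left(-5 + G\right) \left(-5\right) = 25 - 5 G$)
$O{\left(\frac{-8 - 4}{1 - 6},-20 \right)} - -23 = \left(25 - 5 \frac{-8 - 4}{1 - 6}\right) - -23 = \left(25 - 5 \left(- \frac{12}{-5}\right)\right) + 23 = \left(25 - 5 \left(\left(-12\right) \left(- \frac{1}{5}\right)\right)\right) + 23 = \left(25 - 12\right) + 23 = 13 + 23 = 36$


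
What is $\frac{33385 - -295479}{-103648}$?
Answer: $- \frac{10277}{3239} \approx -3.1729$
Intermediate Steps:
$\frac{33385 - -295479}{-103648} = \left(33385 + 295479\right) \left(- \frac{1}{103648}\right) = 328864 \left(- \frac{1}{103648}\right) = - \frac{10277}{3239}$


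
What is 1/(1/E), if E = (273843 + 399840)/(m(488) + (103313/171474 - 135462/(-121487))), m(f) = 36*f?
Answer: 14034071178609354/366009928167403 ≈ 38.343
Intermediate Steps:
E = 14034071178609354/366009928167403 (E = (273843 + 399840)/(36*488 + (103313/171474 - 135462/(-121487))) = 673683/(17568 + (103313*(1/171474) - 135462*(-1/121487))) = 673683/(17568 + (103313/171474 + 135462/121487)) = 673683/(17568 + 35779397419/20831861838) = 673683/(366009928167403/20831861838) = 673683*(20831861838/366009928167403) = 14034071178609354/366009928167403 ≈ 38.343)
1/(1/E) = 1/(1/(14034071178609354/366009928167403)) = 1/(366009928167403/14034071178609354) = 14034071178609354/366009928167403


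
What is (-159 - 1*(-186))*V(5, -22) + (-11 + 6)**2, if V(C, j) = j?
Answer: -569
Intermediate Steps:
(-159 - 1*(-186))*V(5, -22) + (-11 + 6)**2 = (-159 - 1*(-186))*(-22) + (-11 + 6)**2 = (-159 + 186)*(-22) + (-5)**2 = 27*(-22) + 25 = -594 + 25 = -569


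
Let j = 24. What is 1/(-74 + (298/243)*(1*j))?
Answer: -81/3610 ≈ -0.022438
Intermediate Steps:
1/(-74 + (298/243)*(1*j)) = 1/(-74 + (298/243)*(1*24)) = 1/(-74 + (298*(1/243))*24) = 1/(-74 + (298/243)*24) = 1/(-74 + 2384/81) = 1/(-3610/81) = -81/3610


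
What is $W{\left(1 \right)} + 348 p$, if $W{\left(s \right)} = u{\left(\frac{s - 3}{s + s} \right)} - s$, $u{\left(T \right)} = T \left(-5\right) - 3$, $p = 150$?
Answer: $52201$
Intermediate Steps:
$u{\left(T \right)} = -3 - 5 T$ ($u{\left(T \right)} = - 5 T - 3 = -3 - 5 T$)
$W{\left(s \right)} = -3 - s - \frac{5 \left(-3 + s\right)}{2 s}$ ($W{\left(s \right)} = \left(-3 - 5 \frac{s - 3}{s + s}\right) - s = \left(-3 - 5 \frac{-3 + s}{2 s}\right) - s = \left(-3 - \frac{5 \left(-3 + s\right)}{2 s}\right) - s = -3 - s - \frac{5 \left(-3 + s\right)}{2 s}$)
$W{\left(1 \right)} + 348 p = \left(- \frac{11}{2} - 1 + \frac{15}{2 \cdot 1}\right) + 348 \cdot 150 = \left(- \frac{11}{2} - 1 + \frac{15}{2} \cdot 1\right) + 52200 = \left(- \frac{11}{2} - 1 + \frac{15}{2}\right) + 52200 = 1 + 52200 = 52201$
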